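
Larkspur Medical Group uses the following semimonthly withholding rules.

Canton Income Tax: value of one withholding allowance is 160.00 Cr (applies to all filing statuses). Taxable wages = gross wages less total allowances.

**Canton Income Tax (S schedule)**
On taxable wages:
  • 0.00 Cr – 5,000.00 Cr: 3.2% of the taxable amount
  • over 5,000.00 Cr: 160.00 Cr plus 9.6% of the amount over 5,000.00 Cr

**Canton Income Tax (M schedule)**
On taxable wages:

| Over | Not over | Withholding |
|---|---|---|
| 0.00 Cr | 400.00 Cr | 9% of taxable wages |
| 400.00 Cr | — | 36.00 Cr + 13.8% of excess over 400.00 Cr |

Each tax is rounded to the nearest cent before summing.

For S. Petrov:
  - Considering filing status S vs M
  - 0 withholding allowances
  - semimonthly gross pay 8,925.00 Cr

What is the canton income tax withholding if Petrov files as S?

536.80 Cr

Canton Income Tax (S): taxable = 8,925.00 Cr
  160.00 Cr + 9.6% × (8,925.00 Cr − 5,000.00 Cr) = 160.00 Cr + 9.6% × 3,925.00 Cr = 536.80 Cr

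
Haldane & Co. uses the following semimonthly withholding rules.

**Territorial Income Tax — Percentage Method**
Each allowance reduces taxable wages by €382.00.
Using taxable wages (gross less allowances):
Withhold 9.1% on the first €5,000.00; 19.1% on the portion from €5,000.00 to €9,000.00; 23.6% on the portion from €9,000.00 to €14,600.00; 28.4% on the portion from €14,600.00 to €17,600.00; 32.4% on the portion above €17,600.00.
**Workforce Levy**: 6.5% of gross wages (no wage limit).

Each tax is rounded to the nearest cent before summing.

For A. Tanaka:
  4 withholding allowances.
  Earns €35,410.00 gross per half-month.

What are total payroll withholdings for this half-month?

Territorial Income Tax: taxable = €35,410.00 − 4×€382.00 = €33,882.00
  €3,392.60 + 32.4% × (€33,882.00 − €17,600.00) = €3,392.60 + 32.4% × €16,282.00 = €8,667.97
Workforce Levy: 6.5% × €35,410.00 = €2,301.65
Total: €8,667.97 + €2,301.65 = €10,969.62

€10,969.62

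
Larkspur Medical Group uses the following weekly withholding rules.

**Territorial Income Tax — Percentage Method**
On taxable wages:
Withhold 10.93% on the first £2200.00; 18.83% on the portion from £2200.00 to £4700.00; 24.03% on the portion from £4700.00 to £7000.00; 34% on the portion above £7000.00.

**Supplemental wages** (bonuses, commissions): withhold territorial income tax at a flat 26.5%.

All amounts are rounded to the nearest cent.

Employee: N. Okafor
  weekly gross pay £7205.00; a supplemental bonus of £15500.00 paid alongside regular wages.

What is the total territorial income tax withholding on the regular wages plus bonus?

£5441.10

Territorial Income Tax: taxable = £7205.00
  £1263.90 + 34% × (£7205.00 − £7000.00) = £1263.90 + 34% × £205.00 = £1333.60
Supplemental (26.5% flat on bonus): 26.5% × £15500.00 = £4107.50
Total territorial income tax: £1333.60 + £4107.50 = £5441.10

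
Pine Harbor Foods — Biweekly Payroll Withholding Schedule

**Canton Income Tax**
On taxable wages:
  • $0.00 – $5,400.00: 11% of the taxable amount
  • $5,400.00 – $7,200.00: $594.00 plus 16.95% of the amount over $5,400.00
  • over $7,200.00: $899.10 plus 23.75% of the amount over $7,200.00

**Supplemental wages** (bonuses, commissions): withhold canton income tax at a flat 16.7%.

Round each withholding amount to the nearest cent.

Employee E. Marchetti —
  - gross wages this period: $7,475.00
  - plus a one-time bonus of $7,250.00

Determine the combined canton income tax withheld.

$2,175.16

Canton Income Tax: taxable = $7,475.00
  $899.10 + 23.75% × ($7,475.00 − $7,200.00) = $899.10 + 23.75% × $275.00 = $964.41
Supplemental (16.7% flat on bonus): 16.7% × $7,250.00 = $1,210.75
Total canton income tax: $964.41 + $1,210.75 = $2,175.16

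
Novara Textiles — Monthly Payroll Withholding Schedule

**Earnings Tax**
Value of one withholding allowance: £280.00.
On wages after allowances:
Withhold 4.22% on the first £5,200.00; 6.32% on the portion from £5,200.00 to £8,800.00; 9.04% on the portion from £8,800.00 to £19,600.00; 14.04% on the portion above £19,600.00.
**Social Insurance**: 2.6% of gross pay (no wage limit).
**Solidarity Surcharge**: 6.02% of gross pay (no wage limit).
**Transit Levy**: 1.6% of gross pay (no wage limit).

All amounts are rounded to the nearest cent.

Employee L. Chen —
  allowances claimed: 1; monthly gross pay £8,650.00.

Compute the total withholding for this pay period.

£1,303.81

Earnings Tax: taxable = £8,650.00 − 1×£280.00 = £8,370.00
  £219.44 + 6.32% × (£8,370.00 − £5,200.00) = £219.44 + 6.32% × £3,170.00 = £419.78
Social Insurance: 2.6% × £8,650.00 = £224.90
Solidarity Surcharge: 6.02% × £8,650.00 = £520.73
Transit Levy: 1.6% × £8,650.00 = £138.40
Total: £419.78 + £224.90 + £520.73 + £138.40 = £1,303.81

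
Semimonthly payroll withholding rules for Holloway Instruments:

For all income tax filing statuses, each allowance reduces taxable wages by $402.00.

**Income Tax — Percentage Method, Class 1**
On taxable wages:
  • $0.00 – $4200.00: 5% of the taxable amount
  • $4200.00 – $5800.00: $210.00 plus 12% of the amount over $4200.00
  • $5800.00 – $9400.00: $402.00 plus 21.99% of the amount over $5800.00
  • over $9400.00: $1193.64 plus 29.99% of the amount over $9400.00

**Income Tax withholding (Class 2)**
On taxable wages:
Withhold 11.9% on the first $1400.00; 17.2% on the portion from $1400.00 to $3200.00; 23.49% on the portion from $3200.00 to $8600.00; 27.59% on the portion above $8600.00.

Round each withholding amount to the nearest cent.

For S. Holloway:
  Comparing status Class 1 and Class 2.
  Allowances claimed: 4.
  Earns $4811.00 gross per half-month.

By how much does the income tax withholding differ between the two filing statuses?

Income Tax (Class 1): taxable = $4811.00 − 4×$402.00 = $3203.00
  5% × $3203.00 = $160.15
Income Tax (Class 2): taxable = $4811.00 − 4×$402.00 = $3203.00
  $476.20 + 23.49% × ($3203.00 − $3200.00) = $476.20 + 23.49% × $3.00 = $476.90
Difference: |$160.15 − $476.90| = $316.75 (higher under Class 2)

$316.75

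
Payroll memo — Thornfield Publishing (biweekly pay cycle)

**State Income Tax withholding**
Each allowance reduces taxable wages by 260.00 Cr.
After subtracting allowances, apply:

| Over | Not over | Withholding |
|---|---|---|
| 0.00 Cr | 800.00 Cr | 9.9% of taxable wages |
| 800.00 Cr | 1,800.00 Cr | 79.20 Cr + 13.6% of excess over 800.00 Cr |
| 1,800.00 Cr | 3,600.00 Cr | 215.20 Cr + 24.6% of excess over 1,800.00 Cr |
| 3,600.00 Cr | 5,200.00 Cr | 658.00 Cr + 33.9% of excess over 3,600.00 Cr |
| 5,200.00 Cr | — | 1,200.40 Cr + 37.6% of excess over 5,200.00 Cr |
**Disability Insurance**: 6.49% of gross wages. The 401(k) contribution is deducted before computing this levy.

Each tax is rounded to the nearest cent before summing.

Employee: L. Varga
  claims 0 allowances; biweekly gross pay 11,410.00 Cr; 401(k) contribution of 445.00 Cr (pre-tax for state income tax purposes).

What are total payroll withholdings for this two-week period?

State Income Tax: taxable = 11,410.00 Cr − 445.00 Cr = 10,965.00 Cr
  1,200.40 Cr + 37.6% × (10,965.00 Cr − 5,200.00 Cr) = 1,200.40 Cr + 37.6% × 5,765.00 Cr = 3,368.04 Cr
Disability Insurance: 6.49% × 10,965.00 Cr = 711.63 Cr
Total: 3,368.04 Cr + 711.63 Cr = 4,079.67 Cr

4,079.67 Cr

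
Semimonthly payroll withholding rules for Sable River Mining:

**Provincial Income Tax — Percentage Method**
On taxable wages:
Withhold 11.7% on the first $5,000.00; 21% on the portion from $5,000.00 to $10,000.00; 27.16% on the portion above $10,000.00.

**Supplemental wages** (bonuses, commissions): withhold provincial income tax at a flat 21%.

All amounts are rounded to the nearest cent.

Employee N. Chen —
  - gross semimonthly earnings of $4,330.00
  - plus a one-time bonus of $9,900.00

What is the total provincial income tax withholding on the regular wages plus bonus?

$2,585.61

Provincial Income Tax: taxable = $4,330.00
  11.7% × $4,330.00 = $506.61
Supplemental (21% flat on bonus): 21% × $9,900.00 = $2,079.00
Total provincial income tax: $506.61 + $2,079.00 = $2,585.61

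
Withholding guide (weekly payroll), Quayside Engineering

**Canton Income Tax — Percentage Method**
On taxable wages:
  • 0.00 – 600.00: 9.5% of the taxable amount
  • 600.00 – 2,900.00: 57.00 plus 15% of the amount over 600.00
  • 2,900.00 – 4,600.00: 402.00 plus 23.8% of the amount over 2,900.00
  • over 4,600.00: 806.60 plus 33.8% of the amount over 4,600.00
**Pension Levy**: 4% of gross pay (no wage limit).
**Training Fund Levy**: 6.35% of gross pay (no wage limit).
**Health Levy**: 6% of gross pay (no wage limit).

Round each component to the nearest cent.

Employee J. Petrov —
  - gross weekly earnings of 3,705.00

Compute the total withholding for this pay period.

Canton Income Tax: taxable = 3,705.00
  402.00 + 23.8% × (3,705.00 − 2,900.00) = 402.00 + 23.8% × 805.00 = 593.59
Pension Levy: 4% × 3,705.00 = 148.20
Training Fund Levy: 6.35% × 3,705.00 = 235.27
Health Levy: 6% × 3,705.00 = 222.30
Total: 593.59 + 148.20 + 235.27 + 222.30 = 1,199.36

1,199.36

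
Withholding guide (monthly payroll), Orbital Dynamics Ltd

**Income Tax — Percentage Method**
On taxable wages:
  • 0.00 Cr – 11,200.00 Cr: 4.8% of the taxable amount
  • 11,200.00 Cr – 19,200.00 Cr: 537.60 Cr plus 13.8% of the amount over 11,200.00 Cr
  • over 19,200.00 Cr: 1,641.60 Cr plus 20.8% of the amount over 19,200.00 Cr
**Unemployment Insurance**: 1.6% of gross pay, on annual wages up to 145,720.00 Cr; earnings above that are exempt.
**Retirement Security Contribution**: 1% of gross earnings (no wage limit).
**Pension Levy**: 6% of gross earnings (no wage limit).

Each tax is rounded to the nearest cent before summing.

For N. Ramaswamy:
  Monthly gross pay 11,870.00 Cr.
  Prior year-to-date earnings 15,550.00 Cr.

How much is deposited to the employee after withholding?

10,219.12 Cr

Income Tax: taxable = 11,870.00 Cr
  537.60 Cr + 13.8% × (11,870.00 Cr − 11,200.00 Cr) = 537.60 Cr + 13.8% × 670.00 Cr = 630.06 Cr
Unemployment Insurance: 1.6% × 11,870.00 Cr = 189.92 Cr
Retirement Security Contribution: 1% × 11,870.00 Cr = 118.70 Cr
Pension Levy: 6% × 11,870.00 Cr = 712.20 Cr
Total withheld: 630.06 Cr + 189.92 Cr + 118.70 Cr + 712.20 Cr = 1,650.88 Cr
Net pay: 11,870.00 Cr − 1,650.88 Cr = 10,219.12 Cr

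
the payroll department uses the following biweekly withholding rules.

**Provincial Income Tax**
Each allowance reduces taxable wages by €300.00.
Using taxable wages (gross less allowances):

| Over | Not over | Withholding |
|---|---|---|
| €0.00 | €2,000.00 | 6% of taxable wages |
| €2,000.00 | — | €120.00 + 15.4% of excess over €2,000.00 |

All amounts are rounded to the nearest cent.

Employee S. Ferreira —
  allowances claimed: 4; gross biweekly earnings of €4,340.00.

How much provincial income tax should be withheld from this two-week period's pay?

€295.56

Provincial Income Tax: taxable = €4,340.00 − 4×€300.00 = €3,140.00
  €120.00 + 15.4% × (€3,140.00 − €2,000.00) = €120.00 + 15.4% × €1,140.00 = €295.56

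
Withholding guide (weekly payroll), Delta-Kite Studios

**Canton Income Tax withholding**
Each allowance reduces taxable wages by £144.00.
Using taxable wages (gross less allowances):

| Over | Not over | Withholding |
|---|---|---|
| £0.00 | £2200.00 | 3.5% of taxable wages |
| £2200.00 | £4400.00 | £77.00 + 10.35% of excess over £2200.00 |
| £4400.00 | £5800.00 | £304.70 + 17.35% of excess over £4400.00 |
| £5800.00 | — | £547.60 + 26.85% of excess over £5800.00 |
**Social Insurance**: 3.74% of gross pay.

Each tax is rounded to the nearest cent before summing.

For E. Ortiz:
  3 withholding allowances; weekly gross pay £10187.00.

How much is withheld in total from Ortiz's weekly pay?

Canton Income Tax: taxable = £10187.00 − 3×£144.00 = £9755.00
  £547.60 + 26.85% × (£9755.00 − £5800.00) = £547.60 + 26.85% × £3955.00 = £1609.52
Social Insurance: 3.74% × £10187.00 = £380.99
Total: £1609.52 + £380.99 = £1990.51

£1990.51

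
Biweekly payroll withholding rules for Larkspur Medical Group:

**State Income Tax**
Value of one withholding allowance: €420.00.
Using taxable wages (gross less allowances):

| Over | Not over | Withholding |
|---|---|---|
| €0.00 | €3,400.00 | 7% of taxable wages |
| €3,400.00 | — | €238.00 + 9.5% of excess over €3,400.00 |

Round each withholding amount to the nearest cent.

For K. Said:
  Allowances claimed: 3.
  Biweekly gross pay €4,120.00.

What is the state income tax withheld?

State Income Tax: taxable = €4,120.00 − 3×€420.00 = €2,860.00
  7% × €2,860.00 = €200.20

€200.20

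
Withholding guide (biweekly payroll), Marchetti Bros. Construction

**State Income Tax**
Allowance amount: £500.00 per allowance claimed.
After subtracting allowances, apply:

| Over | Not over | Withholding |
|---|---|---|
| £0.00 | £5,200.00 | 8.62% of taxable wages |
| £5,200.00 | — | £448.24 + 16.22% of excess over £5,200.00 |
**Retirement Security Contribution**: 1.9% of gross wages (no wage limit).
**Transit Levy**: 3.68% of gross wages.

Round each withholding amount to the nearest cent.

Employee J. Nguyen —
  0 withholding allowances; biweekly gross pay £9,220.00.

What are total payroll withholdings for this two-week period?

State Income Tax: taxable = £9,220.00
  £448.24 + 16.22% × (£9,220.00 − £5,200.00) = £448.24 + 16.22% × £4,020.00 = £1,100.28
Retirement Security Contribution: 1.9% × £9,220.00 = £175.18
Transit Levy: 3.68% × £9,220.00 = £339.30
Total: £1,100.28 + £175.18 + £339.30 = £1,614.76

£1,614.76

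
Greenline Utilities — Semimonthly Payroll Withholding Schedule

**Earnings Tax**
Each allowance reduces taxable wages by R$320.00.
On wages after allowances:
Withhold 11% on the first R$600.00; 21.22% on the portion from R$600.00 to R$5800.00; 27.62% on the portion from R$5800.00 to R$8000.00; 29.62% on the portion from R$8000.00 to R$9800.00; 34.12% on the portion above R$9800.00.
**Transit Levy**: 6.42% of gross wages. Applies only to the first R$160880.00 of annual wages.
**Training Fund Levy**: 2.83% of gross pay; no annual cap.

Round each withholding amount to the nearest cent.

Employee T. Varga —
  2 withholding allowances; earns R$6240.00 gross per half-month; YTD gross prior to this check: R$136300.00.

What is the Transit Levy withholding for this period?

R$400.61

Transit Levy: 6.42% × R$6240.00 = R$400.61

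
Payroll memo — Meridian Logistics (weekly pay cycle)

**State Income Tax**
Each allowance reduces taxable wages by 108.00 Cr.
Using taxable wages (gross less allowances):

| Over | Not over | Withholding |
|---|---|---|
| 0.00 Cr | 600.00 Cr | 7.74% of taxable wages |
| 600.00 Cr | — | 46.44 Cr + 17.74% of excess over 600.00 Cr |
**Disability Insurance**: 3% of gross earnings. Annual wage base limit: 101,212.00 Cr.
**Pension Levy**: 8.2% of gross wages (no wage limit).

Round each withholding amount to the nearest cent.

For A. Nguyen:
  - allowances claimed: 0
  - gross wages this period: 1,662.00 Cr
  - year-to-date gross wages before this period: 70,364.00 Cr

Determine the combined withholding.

State Income Tax: taxable = 1,662.00 Cr
  46.44 Cr + 17.74% × (1,662.00 Cr − 600.00 Cr) = 46.44 Cr + 17.74% × 1,062.00 Cr = 234.84 Cr
Disability Insurance: 3% × 1,662.00 Cr = 49.86 Cr
Pension Levy: 8.2% × 1,662.00 Cr = 136.28 Cr
Total: 234.84 Cr + 49.86 Cr + 136.28 Cr = 420.98 Cr

420.98 Cr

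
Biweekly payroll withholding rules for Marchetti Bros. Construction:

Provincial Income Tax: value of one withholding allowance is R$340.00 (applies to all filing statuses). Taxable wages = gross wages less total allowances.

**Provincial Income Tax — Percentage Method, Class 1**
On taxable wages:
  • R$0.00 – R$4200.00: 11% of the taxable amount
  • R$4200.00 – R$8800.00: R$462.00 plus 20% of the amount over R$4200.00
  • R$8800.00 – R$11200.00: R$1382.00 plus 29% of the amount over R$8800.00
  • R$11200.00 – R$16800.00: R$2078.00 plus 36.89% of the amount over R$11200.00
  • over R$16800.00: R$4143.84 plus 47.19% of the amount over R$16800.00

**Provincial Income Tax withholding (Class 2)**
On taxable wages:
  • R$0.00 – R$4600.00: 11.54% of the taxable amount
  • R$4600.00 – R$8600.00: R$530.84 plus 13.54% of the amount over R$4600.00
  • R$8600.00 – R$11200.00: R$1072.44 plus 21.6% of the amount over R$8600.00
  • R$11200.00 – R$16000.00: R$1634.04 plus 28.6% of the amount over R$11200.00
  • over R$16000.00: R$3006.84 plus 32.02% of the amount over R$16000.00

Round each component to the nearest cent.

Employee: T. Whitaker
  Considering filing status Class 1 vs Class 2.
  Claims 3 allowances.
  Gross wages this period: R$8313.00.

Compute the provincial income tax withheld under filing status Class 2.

Provincial Income Tax (Class 2): taxable = R$8313.00 − 3×R$340.00 = R$7293.00
  R$530.84 + 13.54% × (R$7293.00 − R$4600.00) = R$530.84 + 13.54% × R$2693.00 = R$895.47

R$895.47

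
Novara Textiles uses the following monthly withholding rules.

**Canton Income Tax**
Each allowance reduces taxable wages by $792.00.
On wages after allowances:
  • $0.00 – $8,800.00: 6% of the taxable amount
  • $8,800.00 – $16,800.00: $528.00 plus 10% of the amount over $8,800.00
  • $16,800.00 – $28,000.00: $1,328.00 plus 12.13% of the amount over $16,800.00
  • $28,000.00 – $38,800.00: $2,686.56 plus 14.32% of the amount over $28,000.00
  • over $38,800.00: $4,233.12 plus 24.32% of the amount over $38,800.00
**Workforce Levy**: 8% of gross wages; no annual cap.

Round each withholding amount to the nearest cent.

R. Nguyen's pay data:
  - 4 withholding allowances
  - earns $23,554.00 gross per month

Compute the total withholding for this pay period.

$3,647.30

Canton Income Tax: taxable = $23,554.00 − 4×$792.00 = $20,386.00
  $1,328.00 + 12.13% × ($20,386.00 − $16,800.00) = $1,328.00 + 12.13% × $3,586.00 = $1,762.98
Workforce Levy: 8% × $23,554.00 = $1,884.32
Total: $1,762.98 + $1,884.32 = $3,647.30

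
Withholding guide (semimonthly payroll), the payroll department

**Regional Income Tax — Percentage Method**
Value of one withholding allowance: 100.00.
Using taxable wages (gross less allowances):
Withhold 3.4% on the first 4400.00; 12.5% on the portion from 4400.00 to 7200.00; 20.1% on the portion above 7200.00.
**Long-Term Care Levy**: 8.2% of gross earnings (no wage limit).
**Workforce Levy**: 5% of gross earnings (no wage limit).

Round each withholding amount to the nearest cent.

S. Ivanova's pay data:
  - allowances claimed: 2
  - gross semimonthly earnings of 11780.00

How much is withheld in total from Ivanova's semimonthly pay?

2934.94

Regional Income Tax: taxable = 11780.00 − 2×100.00 = 11580.00
  499.60 + 20.1% × (11580.00 − 7200.00) = 499.60 + 20.1% × 4380.00 = 1379.98
Long-Term Care Levy: 8.2% × 11780.00 = 965.96
Workforce Levy: 5% × 11780.00 = 589.00
Total: 1379.98 + 965.96 + 589.00 = 2934.94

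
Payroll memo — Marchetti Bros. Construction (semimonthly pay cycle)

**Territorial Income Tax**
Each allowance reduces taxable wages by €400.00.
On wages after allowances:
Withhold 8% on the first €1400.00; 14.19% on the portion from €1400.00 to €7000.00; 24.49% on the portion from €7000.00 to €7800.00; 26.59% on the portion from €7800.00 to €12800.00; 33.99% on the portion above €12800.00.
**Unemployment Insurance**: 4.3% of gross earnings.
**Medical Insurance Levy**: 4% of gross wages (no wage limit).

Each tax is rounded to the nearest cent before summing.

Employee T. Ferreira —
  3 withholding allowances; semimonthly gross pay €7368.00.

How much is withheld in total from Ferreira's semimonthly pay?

Territorial Income Tax: taxable = €7368.00 − 3×€400.00 = €6168.00
  €112.00 + 14.19% × (€6168.00 − €1400.00) = €112.00 + 14.19% × €4768.00 = €788.58
Unemployment Insurance: 4.3% × €7368.00 = €316.82
Medical Insurance Levy: 4% × €7368.00 = €294.72
Total: €788.58 + €316.82 + €294.72 = €1400.12

€1400.12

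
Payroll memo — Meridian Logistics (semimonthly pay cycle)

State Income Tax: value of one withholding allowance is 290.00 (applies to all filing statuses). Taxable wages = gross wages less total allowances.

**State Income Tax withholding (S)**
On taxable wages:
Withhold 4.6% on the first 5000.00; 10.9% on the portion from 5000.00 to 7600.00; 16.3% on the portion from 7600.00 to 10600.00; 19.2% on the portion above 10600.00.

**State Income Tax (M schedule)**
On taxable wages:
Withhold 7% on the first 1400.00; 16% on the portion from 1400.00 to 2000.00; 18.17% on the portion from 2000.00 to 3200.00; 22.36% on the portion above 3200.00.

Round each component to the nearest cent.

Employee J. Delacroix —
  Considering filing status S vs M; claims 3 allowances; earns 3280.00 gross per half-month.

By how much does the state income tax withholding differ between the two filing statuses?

157.64

State Income Tax (S): taxable = 3280.00 − 3×290.00 = 2410.00
  4.6% × 2410.00 = 110.86
State Income Tax (M): taxable = 3280.00 − 3×290.00 = 2410.00
  194.00 + 18.17% × (2410.00 − 2000.00) = 194.00 + 18.17% × 410.00 = 268.50
Difference: |110.86 − 268.50| = 157.64 (higher under M)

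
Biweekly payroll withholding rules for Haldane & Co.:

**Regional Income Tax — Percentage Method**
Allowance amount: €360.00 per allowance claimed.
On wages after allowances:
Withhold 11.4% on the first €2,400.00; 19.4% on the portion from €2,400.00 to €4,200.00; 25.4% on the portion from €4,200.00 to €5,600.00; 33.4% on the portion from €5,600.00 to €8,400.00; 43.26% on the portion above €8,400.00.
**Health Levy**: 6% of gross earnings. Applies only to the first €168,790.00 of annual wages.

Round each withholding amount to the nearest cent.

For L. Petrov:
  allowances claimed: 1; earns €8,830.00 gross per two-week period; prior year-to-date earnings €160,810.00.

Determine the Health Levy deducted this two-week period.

€478.80

Health Levy: cap €168,790.00 − YTD €160,810.00 = €7,980.00 subject; 6% × €7,980.00 = €478.80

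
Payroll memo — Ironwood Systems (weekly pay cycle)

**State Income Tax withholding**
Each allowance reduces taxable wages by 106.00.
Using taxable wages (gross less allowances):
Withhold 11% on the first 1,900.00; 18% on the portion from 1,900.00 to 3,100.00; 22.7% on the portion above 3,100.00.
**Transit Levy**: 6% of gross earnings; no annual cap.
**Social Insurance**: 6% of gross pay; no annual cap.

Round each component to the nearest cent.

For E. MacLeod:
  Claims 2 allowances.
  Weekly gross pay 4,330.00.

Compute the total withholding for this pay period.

State Income Tax: taxable = 4,330.00 − 2×106.00 = 4,118.00
  425.00 + 22.7% × (4,118.00 − 3,100.00) = 425.00 + 22.7% × 1,018.00 = 656.09
Transit Levy: 6% × 4,330.00 = 259.80
Social Insurance: 6% × 4,330.00 = 259.80
Total: 656.09 + 259.80 + 259.80 = 1,175.69

1,175.69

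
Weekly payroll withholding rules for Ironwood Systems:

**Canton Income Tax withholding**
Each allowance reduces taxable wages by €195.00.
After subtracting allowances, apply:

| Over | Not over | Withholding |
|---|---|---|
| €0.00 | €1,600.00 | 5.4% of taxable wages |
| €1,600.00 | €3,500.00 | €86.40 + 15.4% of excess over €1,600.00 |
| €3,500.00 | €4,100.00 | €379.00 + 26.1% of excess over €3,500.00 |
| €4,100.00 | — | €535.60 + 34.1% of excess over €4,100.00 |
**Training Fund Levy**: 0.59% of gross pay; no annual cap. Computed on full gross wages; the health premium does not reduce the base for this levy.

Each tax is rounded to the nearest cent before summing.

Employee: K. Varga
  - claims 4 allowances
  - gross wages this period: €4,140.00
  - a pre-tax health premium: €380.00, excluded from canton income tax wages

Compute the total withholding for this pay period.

Canton Income Tax: taxable = €4,140.00 − €380.00 − 4×€195.00 = €2,980.00
  €86.40 + 15.4% × (€2,980.00 − €1,600.00) = €86.40 + 15.4% × €1,380.00 = €298.92
Training Fund Levy: 0.59% × €4,140.00 = €24.43
Total: €298.92 + €24.43 = €323.35

€323.35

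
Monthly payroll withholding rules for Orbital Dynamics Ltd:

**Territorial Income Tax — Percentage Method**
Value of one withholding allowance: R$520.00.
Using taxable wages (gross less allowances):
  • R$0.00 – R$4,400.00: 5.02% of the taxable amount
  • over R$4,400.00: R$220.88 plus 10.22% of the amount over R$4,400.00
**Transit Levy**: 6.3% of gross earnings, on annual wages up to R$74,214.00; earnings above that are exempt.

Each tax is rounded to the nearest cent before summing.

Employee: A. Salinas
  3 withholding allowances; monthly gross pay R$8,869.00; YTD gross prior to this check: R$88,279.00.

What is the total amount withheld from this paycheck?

Territorial Income Tax: taxable = R$8,869.00 − 3×R$520.00 = R$7,309.00
  R$220.88 + 10.22% × (R$7,309.00 − R$4,400.00) = R$220.88 + 10.22% × R$2,909.00 = R$518.18
Transit Levy: YTD R$88,279.00 ≥ cap R$74,214.00 → R$0.00
Total: R$518.18 + R$0.00 = R$518.18

R$518.18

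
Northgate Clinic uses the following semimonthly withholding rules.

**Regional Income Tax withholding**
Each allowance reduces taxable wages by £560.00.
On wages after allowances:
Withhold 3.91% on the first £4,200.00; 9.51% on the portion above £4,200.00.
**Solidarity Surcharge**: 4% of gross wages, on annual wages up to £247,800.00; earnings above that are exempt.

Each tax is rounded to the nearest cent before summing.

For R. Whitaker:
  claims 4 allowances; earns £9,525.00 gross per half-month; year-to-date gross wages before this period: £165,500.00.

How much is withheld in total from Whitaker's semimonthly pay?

Regional Income Tax: taxable = £9,525.00 − 4×£560.00 = £7,285.00
  £164.22 + 9.51% × (£7,285.00 − £4,200.00) = £164.22 + 9.51% × £3,085.00 = £457.60
Solidarity Surcharge: 4% × £9,525.00 = £381.00
Total: £457.60 + £381.00 = £838.60

£838.60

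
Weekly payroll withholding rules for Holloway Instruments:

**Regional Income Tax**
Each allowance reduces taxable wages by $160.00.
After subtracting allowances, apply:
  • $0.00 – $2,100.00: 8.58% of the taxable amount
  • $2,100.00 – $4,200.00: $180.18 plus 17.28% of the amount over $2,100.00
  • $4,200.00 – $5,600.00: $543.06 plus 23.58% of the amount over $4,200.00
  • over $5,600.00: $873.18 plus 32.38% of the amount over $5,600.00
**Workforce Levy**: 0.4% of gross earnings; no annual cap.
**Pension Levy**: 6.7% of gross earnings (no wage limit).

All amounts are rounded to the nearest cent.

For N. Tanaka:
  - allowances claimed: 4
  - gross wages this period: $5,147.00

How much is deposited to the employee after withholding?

$4,166.11

Regional Income Tax: taxable = $5,147.00 − 4×$160.00 = $4,507.00
  $543.06 + 23.58% × ($4,507.00 − $4,200.00) = $543.06 + 23.58% × $307.00 = $615.45
Workforce Levy: 0.4% × $5,147.00 = $20.59
Pension Levy: 6.7% × $5,147.00 = $344.85
Total withheld: $615.45 + $20.59 + $344.85 = $980.89
Net pay: $5,147.00 − $980.89 = $4,166.11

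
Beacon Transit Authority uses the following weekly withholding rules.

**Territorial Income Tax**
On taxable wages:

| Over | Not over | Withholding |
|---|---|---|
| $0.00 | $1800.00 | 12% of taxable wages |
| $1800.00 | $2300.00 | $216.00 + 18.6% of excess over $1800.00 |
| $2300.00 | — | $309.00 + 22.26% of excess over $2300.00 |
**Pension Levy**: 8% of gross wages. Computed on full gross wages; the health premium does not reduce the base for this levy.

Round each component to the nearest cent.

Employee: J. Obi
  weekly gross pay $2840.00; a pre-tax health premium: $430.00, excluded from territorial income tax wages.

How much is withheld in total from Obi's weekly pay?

$560.69

Territorial Income Tax: taxable = $2840.00 − $430.00 = $2410.00
  $309.00 + 22.26% × ($2410.00 − $2300.00) = $309.00 + 22.26% × $110.00 = $333.49
Pension Levy: 8% × $2840.00 = $227.20
Total: $333.49 + $227.20 = $560.69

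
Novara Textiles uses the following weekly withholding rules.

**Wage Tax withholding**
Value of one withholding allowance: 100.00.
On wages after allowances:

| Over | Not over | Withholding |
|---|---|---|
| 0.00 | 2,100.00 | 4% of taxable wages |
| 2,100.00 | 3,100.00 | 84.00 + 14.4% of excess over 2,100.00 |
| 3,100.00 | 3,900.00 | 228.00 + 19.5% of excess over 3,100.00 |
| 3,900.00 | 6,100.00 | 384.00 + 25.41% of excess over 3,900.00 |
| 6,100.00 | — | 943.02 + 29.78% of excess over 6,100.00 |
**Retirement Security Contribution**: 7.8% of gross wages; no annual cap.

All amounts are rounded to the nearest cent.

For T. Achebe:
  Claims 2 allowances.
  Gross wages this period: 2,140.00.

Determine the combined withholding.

244.52

Wage Tax: taxable = 2,140.00 − 2×100.00 = 1,940.00
  4% × 1,940.00 = 77.60
Retirement Security Contribution: 7.8% × 2,140.00 = 166.92
Total: 77.60 + 166.92 = 244.52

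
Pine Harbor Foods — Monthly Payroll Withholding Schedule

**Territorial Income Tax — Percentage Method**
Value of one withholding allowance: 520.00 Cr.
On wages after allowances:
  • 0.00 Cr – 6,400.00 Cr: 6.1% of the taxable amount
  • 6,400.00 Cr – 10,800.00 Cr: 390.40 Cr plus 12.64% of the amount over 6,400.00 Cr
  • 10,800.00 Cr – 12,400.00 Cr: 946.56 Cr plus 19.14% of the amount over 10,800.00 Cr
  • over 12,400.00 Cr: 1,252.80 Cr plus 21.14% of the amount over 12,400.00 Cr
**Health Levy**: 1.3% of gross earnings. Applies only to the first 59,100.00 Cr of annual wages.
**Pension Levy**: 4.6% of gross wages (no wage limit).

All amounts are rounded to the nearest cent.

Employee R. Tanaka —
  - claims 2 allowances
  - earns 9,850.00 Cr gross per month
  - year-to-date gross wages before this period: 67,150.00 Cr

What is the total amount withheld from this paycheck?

1,148.12 Cr

Territorial Income Tax: taxable = 9,850.00 Cr − 2×520.00 Cr = 8,810.00 Cr
  390.40 Cr + 12.64% × (8,810.00 Cr − 6,400.00 Cr) = 390.40 Cr + 12.64% × 2,410.00 Cr = 695.02 Cr
Health Levy: YTD 67,150.00 Cr ≥ cap 59,100.00 Cr → 0.00 Cr
Pension Levy: 4.6% × 9,850.00 Cr = 453.10 Cr
Total: 695.02 Cr + 0.00 Cr + 453.10 Cr = 1,148.12 Cr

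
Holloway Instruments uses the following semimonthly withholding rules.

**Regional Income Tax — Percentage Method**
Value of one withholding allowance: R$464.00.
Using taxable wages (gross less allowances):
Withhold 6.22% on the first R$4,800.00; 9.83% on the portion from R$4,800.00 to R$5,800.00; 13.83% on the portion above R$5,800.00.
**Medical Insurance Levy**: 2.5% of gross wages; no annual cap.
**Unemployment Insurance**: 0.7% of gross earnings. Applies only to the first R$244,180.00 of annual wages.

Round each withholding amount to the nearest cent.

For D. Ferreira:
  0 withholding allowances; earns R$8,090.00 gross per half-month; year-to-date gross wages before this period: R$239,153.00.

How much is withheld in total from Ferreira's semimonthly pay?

Regional Income Tax: taxable = R$8,090.00
  R$396.86 + 13.83% × (R$8,090.00 − R$5,800.00) = R$396.86 + 13.83% × R$2,290.00 = R$713.57
Medical Insurance Levy: 2.5% × R$8,090.00 = R$202.25
Unemployment Insurance: cap R$244,180.00 − YTD R$239,153.00 = R$5,027.00 subject; 0.7% × R$5,027.00 = R$35.19
Total: R$713.57 + R$202.25 + R$35.19 = R$951.01

R$951.01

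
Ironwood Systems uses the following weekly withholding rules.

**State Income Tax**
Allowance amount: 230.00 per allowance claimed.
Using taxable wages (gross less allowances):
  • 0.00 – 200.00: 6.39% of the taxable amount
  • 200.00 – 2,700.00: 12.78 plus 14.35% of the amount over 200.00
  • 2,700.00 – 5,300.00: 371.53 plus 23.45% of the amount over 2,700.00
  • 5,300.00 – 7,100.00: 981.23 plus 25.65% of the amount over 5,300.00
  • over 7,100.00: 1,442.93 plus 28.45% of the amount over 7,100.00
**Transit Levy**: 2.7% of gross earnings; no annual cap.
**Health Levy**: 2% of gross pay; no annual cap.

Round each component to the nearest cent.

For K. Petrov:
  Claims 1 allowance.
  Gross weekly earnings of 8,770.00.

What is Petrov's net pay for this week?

State Income Tax: taxable = 8,770.00 − 1×230.00 = 8,540.00
  1,442.93 + 28.45% × (8,540.00 − 7,100.00) = 1,442.93 + 28.45% × 1,440.00 = 1,852.61
Transit Levy: 2.7% × 8,770.00 = 236.79
Health Levy: 2% × 8,770.00 = 175.40
Total withheld: 1,852.61 + 236.79 + 175.40 = 2,264.80
Net pay: 8,770.00 − 2,264.80 = 6,505.20

6,505.20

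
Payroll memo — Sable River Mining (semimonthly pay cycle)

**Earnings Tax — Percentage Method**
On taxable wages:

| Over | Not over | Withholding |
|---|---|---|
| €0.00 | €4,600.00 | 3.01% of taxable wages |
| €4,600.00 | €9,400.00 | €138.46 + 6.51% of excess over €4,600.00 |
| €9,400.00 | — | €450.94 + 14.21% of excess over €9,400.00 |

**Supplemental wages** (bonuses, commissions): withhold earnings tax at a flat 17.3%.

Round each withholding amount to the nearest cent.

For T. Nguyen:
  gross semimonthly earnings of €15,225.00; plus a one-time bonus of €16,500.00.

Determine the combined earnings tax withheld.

Earnings Tax: taxable = €15,225.00
  €450.94 + 14.21% × (€15,225.00 − €9,400.00) = €450.94 + 14.21% × €5,825.00 = €1,278.67
Supplemental (17.3% flat on bonus): 17.3% × €16,500.00 = €2,854.50
Total earnings tax: €1,278.67 + €2,854.50 = €4,133.17

€4,133.17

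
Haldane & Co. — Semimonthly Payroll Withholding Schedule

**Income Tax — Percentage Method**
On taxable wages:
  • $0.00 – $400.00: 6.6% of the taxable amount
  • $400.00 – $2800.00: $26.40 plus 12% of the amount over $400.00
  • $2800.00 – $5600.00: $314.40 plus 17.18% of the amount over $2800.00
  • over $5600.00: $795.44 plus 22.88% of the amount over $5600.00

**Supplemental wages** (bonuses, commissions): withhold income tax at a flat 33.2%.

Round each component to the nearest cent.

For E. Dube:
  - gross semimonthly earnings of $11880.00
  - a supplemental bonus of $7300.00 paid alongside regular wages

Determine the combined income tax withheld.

$4655.90

Income Tax: taxable = $11880.00
  $795.44 + 22.88% × ($11880.00 − $5600.00) = $795.44 + 22.88% × $6280.00 = $2232.30
Supplemental (33.2% flat on bonus): 33.2% × $7300.00 = $2423.60
Total income tax: $2232.30 + $2423.60 = $4655.90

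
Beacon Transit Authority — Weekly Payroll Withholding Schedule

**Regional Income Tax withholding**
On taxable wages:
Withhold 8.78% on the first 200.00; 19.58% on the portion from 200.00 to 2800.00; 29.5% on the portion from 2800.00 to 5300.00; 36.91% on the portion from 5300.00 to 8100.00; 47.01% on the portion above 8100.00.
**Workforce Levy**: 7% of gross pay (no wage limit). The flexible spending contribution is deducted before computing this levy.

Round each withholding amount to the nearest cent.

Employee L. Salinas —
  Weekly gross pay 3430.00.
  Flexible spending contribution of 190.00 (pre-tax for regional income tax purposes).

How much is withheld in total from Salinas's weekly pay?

Regional Income Tax: taxable = 3430.00 − 190.00 = 3240.00
  526.64 + 29.5% × (3240.00 − 2800.00) = 526.64 + 29.5% × 440.00 = 656.44
Workforce Levy: 7% × 3240.00 = 226.80
Total: 656.44 + 226.80 = 883.24

883.24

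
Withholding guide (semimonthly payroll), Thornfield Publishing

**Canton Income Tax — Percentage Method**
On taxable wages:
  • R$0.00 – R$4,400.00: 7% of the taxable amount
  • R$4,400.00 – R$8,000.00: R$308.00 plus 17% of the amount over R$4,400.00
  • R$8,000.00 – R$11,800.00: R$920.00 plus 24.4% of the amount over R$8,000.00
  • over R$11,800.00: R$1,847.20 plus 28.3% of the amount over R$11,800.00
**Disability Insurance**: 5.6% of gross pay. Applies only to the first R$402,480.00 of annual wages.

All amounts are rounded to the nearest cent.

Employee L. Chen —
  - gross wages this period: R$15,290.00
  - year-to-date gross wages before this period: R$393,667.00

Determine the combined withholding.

R$3,328.40

Canton Income Tax: taxable = R$15,290.00
  R$1,847.20 + 28.3% × (R$15,290.00 − R$11,800.00) = R$1,847.20 + 28.3% × R$3,490.00 = R$2,834.87
Disability Insurance: cap R$402,480.00 − YTD R$393,667.00 = R$8,813.00 subject; 5.6% × R$8,813.00 = R$493.53
Total: R$2,834.87 + R$493.53 = R$3,328.40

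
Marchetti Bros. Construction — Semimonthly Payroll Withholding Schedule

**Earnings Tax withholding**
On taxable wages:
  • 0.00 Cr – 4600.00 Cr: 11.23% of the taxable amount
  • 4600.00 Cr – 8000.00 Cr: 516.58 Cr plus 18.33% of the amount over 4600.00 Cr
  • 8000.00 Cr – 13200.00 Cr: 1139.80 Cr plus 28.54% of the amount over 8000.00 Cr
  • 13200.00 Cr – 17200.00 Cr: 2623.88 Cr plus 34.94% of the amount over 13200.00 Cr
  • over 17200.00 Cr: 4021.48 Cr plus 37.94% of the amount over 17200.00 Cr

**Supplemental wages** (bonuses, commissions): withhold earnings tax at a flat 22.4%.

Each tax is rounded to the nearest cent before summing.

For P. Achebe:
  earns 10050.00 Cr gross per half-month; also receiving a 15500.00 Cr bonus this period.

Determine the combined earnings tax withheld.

Earnings Tax: taxable = 10050.00 Cr
  1139.80 Cr + 28.54% × (10050.00 Cr − 8000.00 Cr) = 1139.80 Cr + 28.54% × 2050.00 Cr = 1724.87 Cr
Supplemental (22.4% flat on bonus): 22.4% × 15500.00 Cr = 3472.00 Cr
Total earnings tax: 1724.87 Cr + 3472.00 Cr = 5196.87 Cr

5196.87 Cr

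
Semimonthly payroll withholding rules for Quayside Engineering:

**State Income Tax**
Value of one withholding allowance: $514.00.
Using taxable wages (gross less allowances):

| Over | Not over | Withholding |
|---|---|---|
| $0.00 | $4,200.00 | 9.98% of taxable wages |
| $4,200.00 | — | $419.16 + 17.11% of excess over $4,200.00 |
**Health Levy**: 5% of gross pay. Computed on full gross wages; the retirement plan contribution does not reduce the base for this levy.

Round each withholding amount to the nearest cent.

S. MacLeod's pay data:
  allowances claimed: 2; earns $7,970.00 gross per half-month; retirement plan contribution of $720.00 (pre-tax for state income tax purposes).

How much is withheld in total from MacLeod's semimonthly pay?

State Income Tax: taxable = $7,970.00 − $720.00 − 2×$514.00 = $6,222.00
  $419.16 + 17.11% × ($6,222.00 − $4,200.00) = $419.16 + 17.11% × $2,022.00 = $765.12
Health Levy: 5% × $7,970.00 = $398.50
Total: $765.12 + $398.50 = $1,163.62

$1,163.62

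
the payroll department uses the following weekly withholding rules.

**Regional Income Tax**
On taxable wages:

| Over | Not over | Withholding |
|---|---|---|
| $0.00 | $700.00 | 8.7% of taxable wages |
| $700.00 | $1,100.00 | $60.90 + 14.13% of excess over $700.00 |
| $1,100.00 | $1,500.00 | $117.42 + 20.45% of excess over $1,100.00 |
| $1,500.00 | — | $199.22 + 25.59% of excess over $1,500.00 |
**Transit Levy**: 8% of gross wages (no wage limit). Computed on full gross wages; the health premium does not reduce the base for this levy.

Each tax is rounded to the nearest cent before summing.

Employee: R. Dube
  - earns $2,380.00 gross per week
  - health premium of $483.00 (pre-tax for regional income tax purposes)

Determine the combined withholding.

Regional Income Tax: taxable = $2,380.00 − $483.00 = $1,897.00
  $199.22 + 25.59% × ($1,897.00 − $1,500.00) = $199.22 + 25.59% × $397.00 = $300.81
Transit Levy: 8% × $2,380.00 = $190.40
Total: $300.81 + $190.40 = $491.21

$491.21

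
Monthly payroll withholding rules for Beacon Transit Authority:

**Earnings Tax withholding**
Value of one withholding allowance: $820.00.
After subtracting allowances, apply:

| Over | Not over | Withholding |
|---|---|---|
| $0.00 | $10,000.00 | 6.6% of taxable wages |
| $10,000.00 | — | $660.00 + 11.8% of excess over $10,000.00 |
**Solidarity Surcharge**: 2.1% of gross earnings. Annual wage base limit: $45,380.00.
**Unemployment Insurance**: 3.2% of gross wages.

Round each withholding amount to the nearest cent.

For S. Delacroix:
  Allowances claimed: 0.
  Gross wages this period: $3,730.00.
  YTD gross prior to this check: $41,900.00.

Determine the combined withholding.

$438.62

Earnings Tax: taxable = $3,730.00
  6.6% × $3,730.00 = $246.18
Solidarity Surcharge: cap $45,380.00 − YTD $41,900.00 = $3,480.00 subject; 2.1% × $3,480.00 = $73.08
Unemployment Insurance: 3.2% × $3,730.00 = $119.36
Total: $246.18 + $73.08 + $119.36 = $438.62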